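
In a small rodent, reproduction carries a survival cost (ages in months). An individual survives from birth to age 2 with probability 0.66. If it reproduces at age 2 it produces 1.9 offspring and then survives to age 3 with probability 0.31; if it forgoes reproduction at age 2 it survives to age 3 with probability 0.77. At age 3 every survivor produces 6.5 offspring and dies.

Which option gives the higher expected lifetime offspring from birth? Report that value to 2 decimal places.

breed at age 2: R₀ = 0.66 × (1.9 + 0.31 × 6.5) = 0.66 × 3.9150 = 2.5839
delay to age 3: R₀ = 0.66 × (0.77 × 6.5) = 0.66 × 5.0050 = 3.3033
Higher: delay to age 3 (3.3033).

3.30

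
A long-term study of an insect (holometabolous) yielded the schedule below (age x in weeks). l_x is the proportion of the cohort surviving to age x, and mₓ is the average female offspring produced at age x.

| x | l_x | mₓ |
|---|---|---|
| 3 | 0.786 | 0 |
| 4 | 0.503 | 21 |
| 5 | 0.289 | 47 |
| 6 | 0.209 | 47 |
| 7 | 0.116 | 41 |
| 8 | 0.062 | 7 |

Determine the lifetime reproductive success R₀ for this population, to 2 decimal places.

R₀ = Σ l_x mₓ:
  age 3: 0.786 × 0 = 0.0000
  age 4: 0.503 × 21 = 10.5630
  age 5: 0.289 × 47 = 13.5830
  age 6: 0.209 × 47 = 9.8230
  age 7: 0.116 × 41 = 4.7560
  age 8: 0.062 × 7 = 0.4340
R₀ = 0.0000 + 10.5630 + 13.5830 + 9.8230 + 4.7560 + 0.4340 = 39.1590

39.16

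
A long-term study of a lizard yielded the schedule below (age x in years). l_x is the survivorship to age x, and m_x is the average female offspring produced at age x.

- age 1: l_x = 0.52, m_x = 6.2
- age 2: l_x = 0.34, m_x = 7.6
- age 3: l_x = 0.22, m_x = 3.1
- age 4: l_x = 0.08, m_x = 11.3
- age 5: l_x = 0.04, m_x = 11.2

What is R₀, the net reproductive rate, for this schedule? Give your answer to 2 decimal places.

R₀ = Σ l_x m_x:
  age 1: 0.52 × 6.2 = 3.2240
  age 2: 0.34 × 7.6 = 2.5840
  age 3: 0.22 × 3.1 = 0.6820
  age 4: 0.08 × 11.3 = 0.9040
  age 5: 0.04 × 11.2 = 0.4480
R₀ = 3.2240 + 2.5840 + 0.6820 + 0.9040 + 0.4480 = 7.8420

7.84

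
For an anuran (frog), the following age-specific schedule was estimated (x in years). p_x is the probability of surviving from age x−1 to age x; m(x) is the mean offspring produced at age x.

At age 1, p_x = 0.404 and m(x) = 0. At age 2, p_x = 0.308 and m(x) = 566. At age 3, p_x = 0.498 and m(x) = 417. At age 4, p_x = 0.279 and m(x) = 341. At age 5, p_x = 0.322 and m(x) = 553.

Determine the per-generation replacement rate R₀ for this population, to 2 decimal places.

105.24

Survivorship from birth: l_x = p_1·p_2·…·p_x.
  l_1 = 0.40400
  l_2 = 0.12443
  l_3 = 0.06197
  l_4 = 0.01729
  l_5 = 0.00557
R₀ = Σ l_x m(x):
  age 1: 0.40400 × 0 = 0.0000
  age 2: 0.12443 × 566 = 70.4274
  age 3: 0.06197 × 417 = 25.8415
  age 4: 0.01729 × 341 = 5.8959
  age 5: 0.00557 × 553 = 3.0802
R₀ = 0.0000 + 70.4274 + 25.8415 + 5.8959 + 3.0802 = 105.2450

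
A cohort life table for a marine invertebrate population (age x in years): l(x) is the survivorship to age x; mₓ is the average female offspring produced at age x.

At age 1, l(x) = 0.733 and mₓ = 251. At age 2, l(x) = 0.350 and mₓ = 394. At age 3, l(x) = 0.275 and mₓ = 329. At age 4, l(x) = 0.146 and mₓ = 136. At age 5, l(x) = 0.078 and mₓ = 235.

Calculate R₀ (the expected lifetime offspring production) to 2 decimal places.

R₀ = Σ l(x) mₓ:
  age 1: 0.733 × 251 = 183.9830
  age 2: 0.350 × 394 = 137.9000
  age 3: 0.275 × 329 = 90.4750
  age 4: 0.146 × 136 = 19.8560
  age 5: 0.078 × 235 = 18.3300
R₀ = 183.9830 + 137.9000 + 90.4750 + 19.8560 + 18.3300 = 450.5440

450.54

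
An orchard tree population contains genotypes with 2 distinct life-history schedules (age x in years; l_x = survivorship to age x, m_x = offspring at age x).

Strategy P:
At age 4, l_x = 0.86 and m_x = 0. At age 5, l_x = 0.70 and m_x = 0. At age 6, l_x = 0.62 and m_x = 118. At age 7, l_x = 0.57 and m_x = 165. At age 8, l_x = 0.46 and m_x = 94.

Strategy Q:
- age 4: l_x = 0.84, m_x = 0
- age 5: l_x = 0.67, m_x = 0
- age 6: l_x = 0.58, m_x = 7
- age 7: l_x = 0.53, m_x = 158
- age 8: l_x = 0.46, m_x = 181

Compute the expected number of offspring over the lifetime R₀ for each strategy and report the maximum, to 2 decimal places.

Strategy P: R₀ = 0.86×0 + 0.70×0 + 0.62×118 + 0.57×165 + 0.46×94 = 210.4500
Strategy Q: R₀ = 0.84×0 + 0.67×0 + 0.58×7 + 0.53×158 + 0.46×181 = 171.0600
Highest R₀: strategy P with 210.4500.

210.45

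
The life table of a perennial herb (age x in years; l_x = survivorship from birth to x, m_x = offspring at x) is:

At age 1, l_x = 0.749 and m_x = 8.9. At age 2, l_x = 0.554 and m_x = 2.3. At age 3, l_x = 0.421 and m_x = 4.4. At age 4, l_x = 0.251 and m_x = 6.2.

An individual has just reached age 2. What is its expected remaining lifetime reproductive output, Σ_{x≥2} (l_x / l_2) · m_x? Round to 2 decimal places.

8.45

l_2 = 0.554. Conditional survival from age 2 to x is l_x / l_2.
  x=2: (0.554/0.554) × 2.3 = 2.3000
  x=3: (0.421/0.554) × 4.4 = 3.3437
  x=4: (0.251/0.554) × 6.2 = 2.8090
Sum = 2.3000 + 3.3437 + 2.8090 = 8.4527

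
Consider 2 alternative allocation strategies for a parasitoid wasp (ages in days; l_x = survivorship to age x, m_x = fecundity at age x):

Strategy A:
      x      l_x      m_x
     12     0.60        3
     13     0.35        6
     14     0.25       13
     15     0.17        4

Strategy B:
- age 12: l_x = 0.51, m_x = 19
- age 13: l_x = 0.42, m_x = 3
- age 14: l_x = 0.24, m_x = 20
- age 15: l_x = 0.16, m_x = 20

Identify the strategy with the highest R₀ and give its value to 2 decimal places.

18.95

Strategy A: R₀ = 0.60×3 + 0.35×6 + 0.25×13 + 0.17×4 = 7.8300
Strategy B: R₀ = 0.51×19 + 0.42×3 + 0.24×20 + 0.16×20 = 18.9500
Highest R₀: strategy B with 18.9500.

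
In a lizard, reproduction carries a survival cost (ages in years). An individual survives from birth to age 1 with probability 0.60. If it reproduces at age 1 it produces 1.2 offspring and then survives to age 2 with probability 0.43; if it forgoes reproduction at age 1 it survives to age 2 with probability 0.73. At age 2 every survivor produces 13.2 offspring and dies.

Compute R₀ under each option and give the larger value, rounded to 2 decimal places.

5.78

breed at age 1: R₀ = 0.60 × (1.2 + 0.43 × 13.2) = 0.60 × 6.8760 = 4.1256
delay to age 2: R₀ = 0.60 × (0.73 × 13.2) = 0.60 × 9.6360 = 5.7816
Higher: delay to age 2 (5.7816).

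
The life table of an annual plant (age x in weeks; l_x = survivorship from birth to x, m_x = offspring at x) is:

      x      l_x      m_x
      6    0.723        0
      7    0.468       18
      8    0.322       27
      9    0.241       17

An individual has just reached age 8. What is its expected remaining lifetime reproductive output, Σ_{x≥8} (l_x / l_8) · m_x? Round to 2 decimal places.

l_8 = 0.322. Conditional survival from age 8 to x is l_x / l_8.
  x=8: (0.322/0.322) × 27 = 27.0000
  x=9: (0.241/0.322) × 17 = 12.7236
Sum = 27.0000 + 12.7236 = 39.7236

39.72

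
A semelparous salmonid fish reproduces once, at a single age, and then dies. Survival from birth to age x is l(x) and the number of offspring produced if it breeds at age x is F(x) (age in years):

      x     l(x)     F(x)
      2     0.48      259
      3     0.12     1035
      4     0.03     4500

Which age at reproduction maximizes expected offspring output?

Expected offspring if breeding at age x = l(x) × F(x):
  age 2: 0.48 × 259 = 124.320
  age 3: 0.12 × 1035 = 124.200
  age 4: 0.03 × 4500 = 135.000
Maximum at age 4 (135.000).

4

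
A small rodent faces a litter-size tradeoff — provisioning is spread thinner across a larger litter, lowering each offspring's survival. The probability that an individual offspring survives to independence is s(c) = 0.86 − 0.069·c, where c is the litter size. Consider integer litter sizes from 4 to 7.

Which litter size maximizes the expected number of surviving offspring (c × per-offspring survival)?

6

Expected surviving offspring = c × s(c):
  c=4: 4 × 0.584 = 2.336
  c=5: 5 × 0.515 = 2.575
  c=6: 6 × 0.446 = 2.676
  c=7: 7 × 0.377 = 2.639
Maximum at c = 6 (2.676 surviving offspring).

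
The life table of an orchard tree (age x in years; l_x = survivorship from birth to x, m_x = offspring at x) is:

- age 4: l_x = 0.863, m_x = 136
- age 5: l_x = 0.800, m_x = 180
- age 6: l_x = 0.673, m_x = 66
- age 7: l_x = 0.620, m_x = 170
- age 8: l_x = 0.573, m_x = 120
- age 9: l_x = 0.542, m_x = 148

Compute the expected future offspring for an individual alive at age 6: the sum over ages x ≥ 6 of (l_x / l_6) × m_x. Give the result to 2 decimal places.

443.97

l_6 = 0.673. Conditional survival from age 6 to x is l_x / l_6.
  x=6: (0.673/0.673) × 66 = 66.0000
  x=7: (0.620/0.673) × 170 = 156.6122
  x=8: (0.573/0.673) × 120 = 102.1694
  x=9: (0.542/0.673) × 148 = 119.1917
Sum = 66.0000 + 156.6122 + 102.1694 + 119.1917 = 443.9733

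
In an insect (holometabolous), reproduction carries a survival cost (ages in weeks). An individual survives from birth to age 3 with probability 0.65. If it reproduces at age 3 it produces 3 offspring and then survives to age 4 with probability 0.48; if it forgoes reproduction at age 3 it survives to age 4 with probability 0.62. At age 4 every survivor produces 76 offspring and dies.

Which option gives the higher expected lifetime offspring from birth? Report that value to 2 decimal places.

30.63

breed at age 3: R₀ = 0.65 × (3 + 0.48 × 76) = 0.65 × 39.4800 = 25.6620
delay to age 4: R₀ = 0.65 × (0.62 × 76) = 0.65 × 47.1200 = 30.6280
Higher: delay to age 4 (30.6280).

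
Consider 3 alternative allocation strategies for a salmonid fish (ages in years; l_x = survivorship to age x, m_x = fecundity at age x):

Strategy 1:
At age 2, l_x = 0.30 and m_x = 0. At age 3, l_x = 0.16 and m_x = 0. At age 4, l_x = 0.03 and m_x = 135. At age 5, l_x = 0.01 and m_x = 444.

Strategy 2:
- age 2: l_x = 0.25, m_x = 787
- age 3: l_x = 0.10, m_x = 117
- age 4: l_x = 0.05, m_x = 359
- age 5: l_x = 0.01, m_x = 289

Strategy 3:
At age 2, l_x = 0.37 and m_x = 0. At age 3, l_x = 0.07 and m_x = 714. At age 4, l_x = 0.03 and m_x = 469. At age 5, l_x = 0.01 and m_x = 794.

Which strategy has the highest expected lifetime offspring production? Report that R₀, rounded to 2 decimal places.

Strategy 1: R₀ = 0.30×0 + 0.16×0 + 0.03×135 + 0.01×444 = 8.4900
Strategy 2: R₀ = 0.25×787 + 0.10×117 + 0.05×359 + 0.01×289 = 229.2900
Strategy 3: R₀ = 0.37×0 + 0.07×714 + 0.03×469 + 0.01×794 = 71.9900
Highest R₀: strategy 2 with 229.2900.

229.29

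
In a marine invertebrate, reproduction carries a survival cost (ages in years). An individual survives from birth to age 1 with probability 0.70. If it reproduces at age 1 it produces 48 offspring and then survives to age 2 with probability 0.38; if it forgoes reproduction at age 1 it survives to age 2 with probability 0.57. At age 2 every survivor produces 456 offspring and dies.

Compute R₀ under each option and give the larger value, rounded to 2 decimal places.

breed at age 1: R₀ = 0.70 × (48 + 0.38 × 456) = 0.70 × 221.2800 = 154.8960
delay to age 2: R₀ = 0.70 × (0.57 × 456) = 0.70 × 259.9200 = 181.9440
Higher: delay to age 2 (181.9440).

181.94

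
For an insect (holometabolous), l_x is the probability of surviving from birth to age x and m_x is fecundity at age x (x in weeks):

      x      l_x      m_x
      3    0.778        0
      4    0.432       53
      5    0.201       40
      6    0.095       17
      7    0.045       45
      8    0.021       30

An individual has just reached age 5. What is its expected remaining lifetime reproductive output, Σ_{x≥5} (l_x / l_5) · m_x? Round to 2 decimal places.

61.24

l_5 = 0.201. Conditional survival from age 5 to x is l_x / l_5.
  x=5: (0.201/0.201) × 40 = 40.0000
  x=6: (0.095/0.201) × 17 = 8.0348
  x=7: (0.045/0.201) × 45 = 10.0746
  x=8: (0.021/0.201) × 30 = 3.1343
Sum = 40.0000 + 8.0348 + 10.0746 + 3.1343 = 61.2438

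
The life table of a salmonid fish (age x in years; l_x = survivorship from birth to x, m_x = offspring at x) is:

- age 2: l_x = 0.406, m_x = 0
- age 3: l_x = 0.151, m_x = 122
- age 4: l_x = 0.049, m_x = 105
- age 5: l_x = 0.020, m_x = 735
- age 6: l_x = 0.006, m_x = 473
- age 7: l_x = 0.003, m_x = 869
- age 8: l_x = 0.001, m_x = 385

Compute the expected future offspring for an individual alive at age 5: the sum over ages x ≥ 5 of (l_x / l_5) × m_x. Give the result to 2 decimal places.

l_5 = 0.020. Conditional survival from age 5 to x is l_x / l_5.
  x=5: (0.020/0.020) × 735 = 735.0000
  x=6: (0.006/0.020) × 473 = 141.9000
  x=7: (0.003/0.020) × 869 = 130.3500
  x=8: (0.001/0.020) × 385 = 19.2500
Sum = 735.0000 + 141.9000 + 130.3500 + 19.2500 = 1026.5000

1026.50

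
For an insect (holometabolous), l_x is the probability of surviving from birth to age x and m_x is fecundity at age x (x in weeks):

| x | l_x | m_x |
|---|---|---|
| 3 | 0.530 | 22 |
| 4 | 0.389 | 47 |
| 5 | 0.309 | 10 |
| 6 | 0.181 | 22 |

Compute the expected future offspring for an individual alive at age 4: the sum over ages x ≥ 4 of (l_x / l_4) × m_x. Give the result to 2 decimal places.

l_4 = 0.389. Conditional survival from age 4 to x is l_x / l_4.
  x=4: (0.389/0.389) × 47 = 47.0000
  x=5: (0.309/0.389) × 10 = 7.9434
  x=6: (0.181/0.389) × 22 = 10.2365
Sum = 47.0000 + 7.9434 + 10.2365 = 65.1799

65.18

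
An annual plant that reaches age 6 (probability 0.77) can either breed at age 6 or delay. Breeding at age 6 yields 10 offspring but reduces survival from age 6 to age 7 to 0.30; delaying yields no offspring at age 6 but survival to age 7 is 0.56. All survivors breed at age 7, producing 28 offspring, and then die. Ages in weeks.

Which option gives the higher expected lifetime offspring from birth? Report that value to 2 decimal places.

14.17

breed at age 6: R₀ = 0.77 × (10 + 0.30 × 28) = 0.77 × 18.4000 = 14.1680
delay to age 7: R₀ = 0.77 × (0.56 × 28) = 0.77 × 15.6800 = 12.0736
Higher: breed at age 6 (14.1680).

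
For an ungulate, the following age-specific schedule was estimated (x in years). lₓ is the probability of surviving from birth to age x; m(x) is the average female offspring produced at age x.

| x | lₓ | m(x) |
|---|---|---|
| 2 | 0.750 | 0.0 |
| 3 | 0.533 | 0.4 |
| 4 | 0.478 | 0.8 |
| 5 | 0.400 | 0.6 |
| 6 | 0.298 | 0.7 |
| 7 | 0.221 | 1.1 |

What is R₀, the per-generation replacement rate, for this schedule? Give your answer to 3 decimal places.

R₀ = Σ lₓ m(x):
  age 2: 0.750 × 0.0 = 0.0000
  age 3: 0.533 × 0.4 = 0.2132
  age 4: 0.478 × 0.8 = 0.3824
  age 5: 0.400 × 0.6 = 0.2400
  age 6: 0.298 × 0.7 = 0.2086
  age 7: 0.221 × 1.1 = 0.2431
R₀ = 0.0000 + 0.2132 + 0.3824 + 0.2400 + 0.2086 + 0.2431 = 1.2873

1.287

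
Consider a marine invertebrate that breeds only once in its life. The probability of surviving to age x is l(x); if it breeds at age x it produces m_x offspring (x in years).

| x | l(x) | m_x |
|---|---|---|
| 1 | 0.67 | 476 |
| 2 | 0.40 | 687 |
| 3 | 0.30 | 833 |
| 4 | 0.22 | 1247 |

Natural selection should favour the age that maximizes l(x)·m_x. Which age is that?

Expected offspring if breeding at age x = l(x) × m_x:
  age 1: 0.67 × 476 = 318.920
  age 2: 0.40 × 687 = 274.800
  age 3: 0.30 × 833 = 249.900
  age 4: 0.22 × 1247 = 274.340
Maximum at age 1 (318.920).

1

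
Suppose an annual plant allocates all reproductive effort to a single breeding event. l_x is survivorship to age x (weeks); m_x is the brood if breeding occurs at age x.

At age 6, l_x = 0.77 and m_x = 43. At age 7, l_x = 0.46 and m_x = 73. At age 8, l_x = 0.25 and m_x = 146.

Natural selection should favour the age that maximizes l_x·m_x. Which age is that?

8

Expected offspring if breeding at age x = l_x × m_x:
  age 6: 0.77 × 43 = 33.110
  age 7: 0.46 × 73 = 33.580
  age 8: 0.25 × 146 = 36.500
Maximum at age 8 (36.500).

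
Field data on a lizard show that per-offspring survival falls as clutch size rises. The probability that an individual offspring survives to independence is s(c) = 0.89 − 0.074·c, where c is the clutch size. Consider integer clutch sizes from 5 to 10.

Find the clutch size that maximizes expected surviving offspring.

6

Expected surviving offspring = c × s(c):
  c=5: 5 × 0.520 = 2.600
  c=6: 6 × 0.446 = 2.676
  c=7: 7 × 0.372 = 2.604
  c=8: 8 × 0.298 = 2.384
  c=9: 9 × 0.224 = 2.016
  c=10: 10 × 0.150 = 1.500
Maximum at c = 6 (2.676 surviving offspring).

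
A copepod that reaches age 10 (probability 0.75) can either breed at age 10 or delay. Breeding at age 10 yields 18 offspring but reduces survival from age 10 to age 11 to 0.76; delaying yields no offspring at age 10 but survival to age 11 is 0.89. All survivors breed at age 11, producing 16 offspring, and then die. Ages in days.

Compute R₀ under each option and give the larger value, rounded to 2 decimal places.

22.62

breed at age 10: R₀ = 0.75 × (18 + 0.76 × 16) = 0.75 × 30.1600 = 22.6200
delay to age 11: R₀ = 0.75 × (0.89 × 16) = 0.75 × 14.2400 = 10.6800
Higher: breed at age 10 (22.6200).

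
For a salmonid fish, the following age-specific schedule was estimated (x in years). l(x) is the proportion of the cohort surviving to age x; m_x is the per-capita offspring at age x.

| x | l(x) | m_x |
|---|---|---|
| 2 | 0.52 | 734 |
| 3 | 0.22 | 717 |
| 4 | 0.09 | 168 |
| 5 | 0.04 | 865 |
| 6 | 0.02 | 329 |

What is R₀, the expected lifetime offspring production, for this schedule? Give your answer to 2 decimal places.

R₀ = Σ l(x) m_x:
  age 2: 0.52 × 734 = 381.6800
  age 3: 0.22 × 717 = 157.7400
  age 4: 0.09 × 168 = 15.1200
  age 5: 0.04 × 865 = 34.6000
  age 6: 0.02 × 329 = 6.5800
R₀ = 381.6800 + 157.7400 + 15.1200 + 34.6000 + 6.5800 = 595.7200

595.72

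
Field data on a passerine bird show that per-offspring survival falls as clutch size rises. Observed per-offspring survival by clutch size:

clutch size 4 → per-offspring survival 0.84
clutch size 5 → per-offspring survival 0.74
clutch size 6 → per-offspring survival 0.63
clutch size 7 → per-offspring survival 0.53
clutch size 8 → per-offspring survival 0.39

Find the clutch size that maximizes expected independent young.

Expected independent young = c × s(c):
  c=4: 4 × 0.84 = 3.360
  c=5: 5 × 0.74 = 3.700
  c=6: 6 × 0.63 = 3.780
  c=7: 7 × 0.53 = 3.710
  c=8: 8 × 0.39 = 3.120
Maximum at c = 6 (3.780 independent young).

6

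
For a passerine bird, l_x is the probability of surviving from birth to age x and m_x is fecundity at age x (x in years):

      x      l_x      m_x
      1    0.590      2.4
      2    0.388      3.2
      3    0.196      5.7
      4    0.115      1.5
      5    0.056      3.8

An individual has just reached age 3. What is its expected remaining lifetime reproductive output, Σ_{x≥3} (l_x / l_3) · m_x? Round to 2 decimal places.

7.67

l_3 = 0.196. Conditional survival from age 3 to x is l_x / l_3.
  x=3: (0.196/0.196) × 5.7 = 5.7000
  x=4: (0.115/0.196) × 1.5 = 0.8801
  x=5: (0.056/0.196) × 3.8 = 1.0857
Sum = 5.7000 + 0.8801 + 1.0857 = 7.6658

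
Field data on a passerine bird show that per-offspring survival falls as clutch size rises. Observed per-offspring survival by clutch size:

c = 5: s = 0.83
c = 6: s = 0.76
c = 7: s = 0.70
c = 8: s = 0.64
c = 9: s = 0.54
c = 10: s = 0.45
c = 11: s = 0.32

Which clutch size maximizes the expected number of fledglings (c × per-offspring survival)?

Expected fledglings = c × s(c):
  c=5: 5 × 0.83 = 4.150
  c=6: 6 × 0.76 = 4.560
  c=7: 7 × 0.70 = 4.900
  c=8: 8 × 0.64 = 5.120
  c=9: 9 × 0.54 = 4.860
  c=10: 10 × 0.45 = 4.500
  c=11: 11 × 0.32 = 3.520
Maximum at c = 8 (5.120 fledglings).

8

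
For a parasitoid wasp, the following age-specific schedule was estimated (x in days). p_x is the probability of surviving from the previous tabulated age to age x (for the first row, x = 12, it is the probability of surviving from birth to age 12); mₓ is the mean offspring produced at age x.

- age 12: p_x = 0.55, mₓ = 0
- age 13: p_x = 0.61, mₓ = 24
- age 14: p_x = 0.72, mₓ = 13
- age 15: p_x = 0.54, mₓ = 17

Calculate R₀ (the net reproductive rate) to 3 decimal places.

13.410

Survivorship from birth: l_x = p_12·p_13·…·p_x.
  l_12 = 0.55000
  l_13 = 0.33550
  l_14 = 0.24156
  l_15 = 0.13044
R₀ = Σ l_x mₓ:
  age 12: 0.55000 × 0 = 0.0000
  age 13: 0.33550 × 24 = 8.0520
  age 14: 0.24156 × 13 = 3.1403
  age 15: 0.13044 × 17 = 2.2175
R₀ = 0.0000 + 8.0520 + 3.1403 + 2.2175 = 13.4098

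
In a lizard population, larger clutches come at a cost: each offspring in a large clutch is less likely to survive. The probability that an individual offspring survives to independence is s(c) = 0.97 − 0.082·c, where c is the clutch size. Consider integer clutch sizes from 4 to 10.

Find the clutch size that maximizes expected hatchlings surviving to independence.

6

Expected hatchlings surviving to independence = c × s(c):
  c=4: 4 × 0.642 = 2.568
  c=5: 5 × 0.560 = 2.800
  c=6: 6 × 0.478 = 2.868
  c=7: 7 × 0.396 = 2.772
  c=8: 8 × 0.314 = 2.512
  c=9: 9 × 0.232 = 2.088
  c=10: 10 × 0.150 = 1.500
Maximum at c = 6 (2.868 hatchlings surviving to independence).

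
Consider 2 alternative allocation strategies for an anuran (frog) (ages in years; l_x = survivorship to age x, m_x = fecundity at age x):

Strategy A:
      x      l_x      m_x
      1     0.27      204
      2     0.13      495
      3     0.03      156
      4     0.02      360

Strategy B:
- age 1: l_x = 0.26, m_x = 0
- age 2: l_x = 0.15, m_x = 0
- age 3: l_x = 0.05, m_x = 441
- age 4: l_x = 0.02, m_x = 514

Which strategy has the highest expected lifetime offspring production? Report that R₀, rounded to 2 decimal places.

Strategy A: R₀ = 0.27×204 + 0.13×495 + 0.03×156 + 0.02×360 = 131.3100
Strategy B: R₀ = 0.26×0 + 0.15×0 + 0.05×441 + 0.02×514 = 32.3300
Highest R₀: strategy A with 131.3100.

131.31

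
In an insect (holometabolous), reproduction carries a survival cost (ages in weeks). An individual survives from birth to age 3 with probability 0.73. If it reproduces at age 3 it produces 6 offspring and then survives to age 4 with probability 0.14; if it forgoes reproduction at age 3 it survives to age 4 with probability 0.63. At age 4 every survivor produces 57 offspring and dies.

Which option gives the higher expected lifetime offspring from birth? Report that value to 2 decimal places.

26.21

breed at age 3: R₀ = 0.73 × (6 + 0.14 × 57) = 0.73 × 13.9800 = 10.2054
delay to age 4: R₀ = 0.73 × (0.63 × 57) = 0.73 × 35.9100 = 26.2143
Higher: delay to age 4 (26.2143).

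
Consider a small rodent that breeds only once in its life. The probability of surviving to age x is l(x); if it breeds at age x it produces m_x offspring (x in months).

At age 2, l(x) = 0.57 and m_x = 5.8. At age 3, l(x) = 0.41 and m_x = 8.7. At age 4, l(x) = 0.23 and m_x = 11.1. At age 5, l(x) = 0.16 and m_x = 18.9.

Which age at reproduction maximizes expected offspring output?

3

Expected offspring if breeding at age x = l(x) × m_x:
  age 2: 0.57 × 5.8 = 3.306
  age 3: 0.41 × 8.7 = 3.567
  age 4: 0.23 × 11.1 = 2.553
  age 5: 0.16 × 18.9 = 3.024
Maximum at age 3 (3.567).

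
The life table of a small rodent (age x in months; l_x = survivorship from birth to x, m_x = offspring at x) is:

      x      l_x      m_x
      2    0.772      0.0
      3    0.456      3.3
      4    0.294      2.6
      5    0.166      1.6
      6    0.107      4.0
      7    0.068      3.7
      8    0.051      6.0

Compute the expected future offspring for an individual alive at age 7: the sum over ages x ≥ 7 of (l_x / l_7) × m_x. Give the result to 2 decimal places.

l_7 = 0.068. Conditional survival from age 7 to x is l_x / l_7.
  x=7: (0.068/0.068) × 3.7 = 3.7000
  x=8: (0.051/0.068) × 6.0 = 4.5000
Sum = 3.7000 + 4.5000 = 8.2000

8.20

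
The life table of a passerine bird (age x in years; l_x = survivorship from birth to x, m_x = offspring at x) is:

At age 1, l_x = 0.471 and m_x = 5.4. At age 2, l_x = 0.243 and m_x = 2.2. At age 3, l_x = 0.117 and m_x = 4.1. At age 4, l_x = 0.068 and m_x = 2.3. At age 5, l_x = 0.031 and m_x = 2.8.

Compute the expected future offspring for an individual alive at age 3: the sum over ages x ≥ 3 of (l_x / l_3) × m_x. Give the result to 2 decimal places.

l_3 = 0.117. Conditional survival from age 3 to x is l_x / l_3.
  x=3: (0.117/0.117) × 4.1 = 4.1000
  x=4: (0.068/0.117) × 2.3 = 1.3368
  x=5: (0.031/0.117) × 2.8 = 0.7419
Sum = 4.1000 + 1.3368 + 0.7419 = 6.1786

6.18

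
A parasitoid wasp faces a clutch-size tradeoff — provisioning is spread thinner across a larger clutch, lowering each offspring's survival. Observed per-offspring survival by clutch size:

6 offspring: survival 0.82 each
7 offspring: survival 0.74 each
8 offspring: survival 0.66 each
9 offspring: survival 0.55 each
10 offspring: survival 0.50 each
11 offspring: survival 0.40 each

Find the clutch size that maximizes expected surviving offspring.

8

Expected surviving offspring = c × s(c):
  c=6: 6 × 0.82 = 4.920
  c=7: 7 × 0.74 = 5.180
  c=8: 8 × 0.66 = 5.280
  c=9: 9 × 0.55 = 4.950
  c=10: 10 × 0.50 = 5.000
  c=11: 11 × 0.40 = 4.400
Maximum at c = 8 (5.280 surviving offspring).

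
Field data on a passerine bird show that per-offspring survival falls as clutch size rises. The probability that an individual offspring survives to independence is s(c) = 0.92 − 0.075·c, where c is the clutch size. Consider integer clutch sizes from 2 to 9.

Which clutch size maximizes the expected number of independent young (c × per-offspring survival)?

Expected independent young = c × s(c):
  c=2: 2 × 0.770 = 1.540
  c=3: 3 × 0.695 = 2.085
  c=4: 4 × 0.620 = 2.480
  c=5: 5 × 0.545 = 2.725
  c=6: 6 × 0.470 = 2.820
  c=7: 7 × 0.395 = 2.765
  c=8: 8 × 0.320 = 2.560
  c=9: 9 × 0.245 = 2.205
Maximum at c = 6 (2.820 independent young).

6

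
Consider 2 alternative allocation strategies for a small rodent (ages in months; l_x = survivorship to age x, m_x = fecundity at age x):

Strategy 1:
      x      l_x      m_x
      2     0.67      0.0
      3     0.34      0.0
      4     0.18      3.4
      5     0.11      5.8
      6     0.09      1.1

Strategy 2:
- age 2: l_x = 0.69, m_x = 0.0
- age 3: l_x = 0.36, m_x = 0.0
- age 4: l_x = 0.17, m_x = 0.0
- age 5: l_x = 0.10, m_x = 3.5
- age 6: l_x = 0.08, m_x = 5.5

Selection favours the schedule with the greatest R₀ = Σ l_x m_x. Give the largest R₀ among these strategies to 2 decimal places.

Strategy 1: R₀ = 0.67×0.0 + 0.34×0.0 + 0.18×3.4 + 0.11×5.8 + 0.09×1.1 = 1.3490
Strategy 2: R₀ = 0.69×0.0 + 0.36×0.0 + 0.17×0.0 + 0.10×3.5 + 0.08×5.5 = 0.7900
Highest R₀: strategy 1 with 1.3490.

1.35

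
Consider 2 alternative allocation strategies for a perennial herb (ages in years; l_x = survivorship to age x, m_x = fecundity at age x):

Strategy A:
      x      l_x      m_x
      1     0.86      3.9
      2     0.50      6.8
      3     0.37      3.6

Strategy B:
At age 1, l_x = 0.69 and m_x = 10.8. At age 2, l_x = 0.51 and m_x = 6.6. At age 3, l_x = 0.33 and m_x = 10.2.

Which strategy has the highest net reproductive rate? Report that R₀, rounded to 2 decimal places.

Strategy A: R₀ = 0.86×3.9 + 0.50×6.8 + 0.37×3.6 = 8.0860
Strategy B: R₀ = 0.69×10.8 + 0.51×6.6 + 0.33×10.2 = 14.1840
Highest R₀: strategy B with 14.1840.

14.18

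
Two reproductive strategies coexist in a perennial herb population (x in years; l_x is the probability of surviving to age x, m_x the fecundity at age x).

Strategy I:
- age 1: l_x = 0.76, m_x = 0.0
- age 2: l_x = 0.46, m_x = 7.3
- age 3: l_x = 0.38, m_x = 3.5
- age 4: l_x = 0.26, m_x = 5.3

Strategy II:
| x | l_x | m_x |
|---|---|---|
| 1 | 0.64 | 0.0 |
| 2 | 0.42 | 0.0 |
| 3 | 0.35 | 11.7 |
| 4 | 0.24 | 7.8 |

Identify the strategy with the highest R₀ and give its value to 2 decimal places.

Strategy I: R₀ = 0.76×0.0 + 0.46×7.3 + 0.38×3.5 + 0.26×5.3 = 6.0660
Strategy II: R₀ = 0.64×0.0 + 0.42×0.0 + 0.35×11.7 + 0.24×7.8 = 5.9670
Highest R₀: strategy I with 6.0660.

6.07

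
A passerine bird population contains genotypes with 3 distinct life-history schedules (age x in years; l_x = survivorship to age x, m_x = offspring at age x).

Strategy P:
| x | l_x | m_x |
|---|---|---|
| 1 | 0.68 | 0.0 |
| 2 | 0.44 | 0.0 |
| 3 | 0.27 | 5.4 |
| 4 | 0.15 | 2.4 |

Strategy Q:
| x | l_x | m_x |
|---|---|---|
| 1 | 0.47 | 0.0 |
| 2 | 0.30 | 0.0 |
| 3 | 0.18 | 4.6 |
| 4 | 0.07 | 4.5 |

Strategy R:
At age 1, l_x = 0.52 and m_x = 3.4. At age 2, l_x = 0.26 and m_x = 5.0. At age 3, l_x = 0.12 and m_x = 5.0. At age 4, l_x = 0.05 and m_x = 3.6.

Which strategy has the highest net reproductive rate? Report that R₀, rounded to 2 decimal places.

Strategy P: R₀ = 0.68×0.0 + 0.44×0.0 + 0.27×5.4 + 0.15×2.4 = 1.8180
Strategy Q: R₀ = 0.47×0.0 + 0.30×0.0 + 0.18×4.6 + 0.07×4.5 = 1.1430
Strategy R: R₀ = 0.52×3.4 + 0.26×5.0 + 0.12×5.0 + 0.05×3.6 = 3.8480
Highest R₀: strategy R with 3.8480.

3.85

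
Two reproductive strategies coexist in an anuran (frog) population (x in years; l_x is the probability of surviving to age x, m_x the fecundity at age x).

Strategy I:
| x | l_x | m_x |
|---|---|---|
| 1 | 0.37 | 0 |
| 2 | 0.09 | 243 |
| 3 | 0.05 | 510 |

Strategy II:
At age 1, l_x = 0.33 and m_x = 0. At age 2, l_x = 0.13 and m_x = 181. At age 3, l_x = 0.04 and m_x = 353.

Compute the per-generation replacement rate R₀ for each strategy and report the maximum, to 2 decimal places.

47.37

Strategy I: R₀ = 0.37×0 + 0.09×243 + 0.05×510 = 47.3700
Strategy II: R₀ = 0.33×0 + 0.13×181 + 0.04×353 = 37.6500
Highest R₀: strategy I with 47.3700.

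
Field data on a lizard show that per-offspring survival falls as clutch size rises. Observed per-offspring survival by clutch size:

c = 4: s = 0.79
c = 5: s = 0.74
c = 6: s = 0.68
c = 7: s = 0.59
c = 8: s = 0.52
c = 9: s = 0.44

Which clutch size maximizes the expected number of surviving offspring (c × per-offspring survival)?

8

Expected surviving offspring = c × s(c):
  c=4: 4 × 0.79 = 3.160
  c=5: 5 × 0.74 = 3.700
  c=6: 6 × 0.68 = 4.080
  c=7: 7 × 0.59 = 4.130
  c=8: 8 × 0.52 = 4.160
  c=9: 9 × 0.44 = 3.960
Maximum at c = 8 (4.160 surviving offspring).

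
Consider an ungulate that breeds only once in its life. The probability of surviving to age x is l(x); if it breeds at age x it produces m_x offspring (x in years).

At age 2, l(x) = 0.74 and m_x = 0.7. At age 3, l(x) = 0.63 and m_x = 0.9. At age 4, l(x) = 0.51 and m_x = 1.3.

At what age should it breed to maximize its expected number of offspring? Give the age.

Expected offspring if breeding at age x = l(x) × m_x:
  age 2: 0.74 × 0.7 = 0.518
  age 3: 0.63 × 0.9 = 0.567
  age 4: 0.51 × 1.3 = 0.663
Maximum at age 4 (0.663).

4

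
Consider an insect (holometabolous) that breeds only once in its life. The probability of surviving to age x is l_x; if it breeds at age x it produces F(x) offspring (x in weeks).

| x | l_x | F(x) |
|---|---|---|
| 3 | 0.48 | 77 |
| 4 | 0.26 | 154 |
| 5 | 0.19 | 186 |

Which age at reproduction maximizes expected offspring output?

Expected offspring if breeding at age x = l_x × F(x):
  age 3: 0.48 × 77 = 36.960
  age 4: 0.26 × 154 = 40.040
  age 5: 0.19 × 186 = 35.340
Maximum at age 4 (40.040).

4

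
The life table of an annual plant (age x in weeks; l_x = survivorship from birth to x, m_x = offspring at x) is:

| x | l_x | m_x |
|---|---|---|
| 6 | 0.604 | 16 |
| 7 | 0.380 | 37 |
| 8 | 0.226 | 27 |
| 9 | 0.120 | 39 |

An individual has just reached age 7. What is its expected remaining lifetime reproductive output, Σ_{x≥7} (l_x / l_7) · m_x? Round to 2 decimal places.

65.37

l_7 = 0.380. Conditional survival from age 7 to x is l_x / l_7.
  x=7: (0.380/0.380) × 37 = 37.0000
  x=8: (0.226/0.380) × 27 = 16.0579
  x=9: (0.120/0.380) × 39 = 12.3158
Sum = 37.0000 + 16.0579 + 12.3158 = 65.3737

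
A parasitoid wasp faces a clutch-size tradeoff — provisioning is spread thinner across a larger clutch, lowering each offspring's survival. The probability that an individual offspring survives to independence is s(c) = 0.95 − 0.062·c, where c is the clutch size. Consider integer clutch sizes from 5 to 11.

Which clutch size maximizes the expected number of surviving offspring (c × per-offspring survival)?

Expected surviving offspring = c × s(c):
  c=5: 5 × 0.640 = 3.200
  c=6: 6 × 0.578 = 3.468
  c=7: 7 × 0.516 = 3.612
  c=8: 8 × 0.454 = 3.632
  c=9: 9 × 0.392 = 3.528
  c=10: 10 × 0.330 = 3.300
  c=11: 11 × 0.268 = 2.948
Maximum at c = 8 (3.632 surviving offspring).

8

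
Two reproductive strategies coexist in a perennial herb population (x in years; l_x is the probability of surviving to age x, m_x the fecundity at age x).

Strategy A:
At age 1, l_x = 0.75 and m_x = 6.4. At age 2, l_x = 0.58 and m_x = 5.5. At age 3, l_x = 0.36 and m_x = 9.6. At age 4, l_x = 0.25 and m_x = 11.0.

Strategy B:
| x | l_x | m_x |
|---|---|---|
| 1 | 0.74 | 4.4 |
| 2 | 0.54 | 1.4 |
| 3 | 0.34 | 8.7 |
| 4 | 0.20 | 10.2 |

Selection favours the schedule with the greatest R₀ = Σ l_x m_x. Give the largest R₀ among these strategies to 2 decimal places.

14.20

Strategy A: R₀ = 0.75×6.4 + 0.58×5.5 + 0.36×9.6 + 0.25×11.0 = 14.1960
Strategy B: R₀ = 0.74×4.4 + 0.54×1.4 + 0.34×8.7 + 0.20×10.2 = 9.0100
Highest R₀: strategy A with 14.1960.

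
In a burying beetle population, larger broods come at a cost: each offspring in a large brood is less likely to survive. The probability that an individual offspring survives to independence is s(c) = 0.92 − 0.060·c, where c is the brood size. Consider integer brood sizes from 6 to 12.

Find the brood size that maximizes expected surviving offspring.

Expected surviving offspring = c × s(c):
  c=6: 6 × 0.560 = 3.360
  c=7: 7 × 0.500 = 3.500
  c=8: 8 × 0.440 = 3.520
  c=9: 9 × 0.380 = 3.420
  c=10: 10 × 0.320 = 3.200
  c=11: 11 × 0.260 = 2.860
  c=12: 12 × 0.200 = 2.400
Maximum at c = 8 (3.520 surviving offspring).

8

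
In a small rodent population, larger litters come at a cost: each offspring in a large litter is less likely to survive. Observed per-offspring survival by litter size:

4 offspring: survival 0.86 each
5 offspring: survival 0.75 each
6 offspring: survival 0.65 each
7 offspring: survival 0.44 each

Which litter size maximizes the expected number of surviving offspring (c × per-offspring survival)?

Expected surviving offspring = c × s(c):
  c=4: 4 × 0.86 = 3.440
  c=5: 5 × 0.75 = 3.750
  c=6: 6 × 0.65 = 3.900
  c=7: 7 × 0.44 = 3.080
Maximum at c = 6 (3.900 surviving offspring).

6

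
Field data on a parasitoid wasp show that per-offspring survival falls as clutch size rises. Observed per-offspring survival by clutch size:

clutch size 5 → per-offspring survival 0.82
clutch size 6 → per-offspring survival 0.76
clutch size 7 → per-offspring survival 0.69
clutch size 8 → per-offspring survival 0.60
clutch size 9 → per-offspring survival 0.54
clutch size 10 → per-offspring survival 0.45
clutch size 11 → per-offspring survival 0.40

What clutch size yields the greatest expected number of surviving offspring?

9

Expected surviving offspring = c × s(c):
  c=5: 5 × 0.82 = 4.100
  c=6: 6 × 0.76 = 4.560
  c=7: 7 × 0.69 = 4.830
  c=8: 8 × 0.60 = 4.800
  c=9: 9 × 0.54 = 4.860
  c=10: 10 × 0.45 = 4.500
  c=11: 11 × 0.40 = 4.400
Maximum at c = 9 (4.860 surviving offspring).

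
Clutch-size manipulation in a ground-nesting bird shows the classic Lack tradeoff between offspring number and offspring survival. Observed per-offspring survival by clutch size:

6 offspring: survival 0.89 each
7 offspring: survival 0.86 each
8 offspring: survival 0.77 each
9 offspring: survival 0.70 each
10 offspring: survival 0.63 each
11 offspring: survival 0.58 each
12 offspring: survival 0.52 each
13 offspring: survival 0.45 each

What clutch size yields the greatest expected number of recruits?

Expected recruits = c × s(c):
  c=6: 6 × 0.89 = 5.340
  c=7: 7 × 0.86 = 6.020
  c=8: 8 × 0.77 = 6.160
  c=9: 9 × 0.70 = 6.300
  c=10: 10 × 0.63 = 6.300
  c=11: 11 × 0.58 = 6.380
  c=12: 12 × 0.52 = 6.240
  c=13: 13 × 0.45 = 5.850
Maximum at c = 11 (6.380 recruits).

11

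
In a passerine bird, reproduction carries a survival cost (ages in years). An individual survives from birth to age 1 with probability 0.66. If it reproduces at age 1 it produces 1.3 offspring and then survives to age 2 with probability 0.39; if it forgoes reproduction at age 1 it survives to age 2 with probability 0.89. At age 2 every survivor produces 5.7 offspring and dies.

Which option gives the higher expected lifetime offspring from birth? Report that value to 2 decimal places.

3.35

breed at age 1: R₀ = 0.66 × (1.3 + 0.39 × 5.7) = 0.66 × 3.5230 = 2.3252
delay to age 2: R₀ = 0.66 × (0.89 × 5.7) = 0.66 × 5.0730 = 3.3482
Higher: delay to age 2 (3.3482).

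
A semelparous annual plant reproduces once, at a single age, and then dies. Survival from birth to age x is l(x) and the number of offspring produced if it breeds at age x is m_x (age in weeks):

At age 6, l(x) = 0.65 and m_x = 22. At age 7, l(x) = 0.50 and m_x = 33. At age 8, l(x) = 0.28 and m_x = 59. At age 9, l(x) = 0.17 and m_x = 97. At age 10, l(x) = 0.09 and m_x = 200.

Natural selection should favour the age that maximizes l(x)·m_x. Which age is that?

Expected offspring if breeding at age x = l(x) × m_x:
  age 6: 0.65 × 22 = 14.300
  age 7: 0.50 × 33 = 16.500
  age 8: 0.28 × 59 = 16.520
  age 9: 0.17 × 97 = 16.490
  age 10: 0.09 × 200 = 18.000
Maximum at age 10 (18.000).

10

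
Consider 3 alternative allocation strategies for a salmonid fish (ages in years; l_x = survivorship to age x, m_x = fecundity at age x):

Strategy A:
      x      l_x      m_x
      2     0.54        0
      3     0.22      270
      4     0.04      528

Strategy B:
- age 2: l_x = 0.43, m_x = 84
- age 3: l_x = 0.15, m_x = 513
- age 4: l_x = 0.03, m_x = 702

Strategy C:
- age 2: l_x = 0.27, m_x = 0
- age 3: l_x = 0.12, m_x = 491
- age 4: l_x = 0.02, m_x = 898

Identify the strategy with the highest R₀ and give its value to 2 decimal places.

134.13

Strategy A: R₀ = 0.54×0 + 0.22×270 + 0.04×528 = 80.5200
Strategy B: R₀ = 0.43×84 + 0.15×513 + 0.03×702 = 134.1300
Strategy C: R₀ = 0.27×0 + 0.12×491 + 0.02×898 = 76.8800
Highest R₀: strategy B with 134.1300.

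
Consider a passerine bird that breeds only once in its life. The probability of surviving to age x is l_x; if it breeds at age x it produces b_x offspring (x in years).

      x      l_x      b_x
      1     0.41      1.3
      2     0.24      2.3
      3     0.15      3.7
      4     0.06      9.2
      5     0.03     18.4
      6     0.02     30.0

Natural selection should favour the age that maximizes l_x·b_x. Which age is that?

6

Expected offspring if breeding at age x = l_x × b_x:
  age 1: 0.41 × 1.3 = 0.533
  age 2: 0.24 × 2.3 = 0.552
  age 3: 0.15 × 3.7 = 0.555
  age 4: 0.06 × 9.2 = 0.552
  age 5: 0.03 × 18.4 = 0.552
  age 6: 0.02 × 30.0 = 0.600
Maximum at age 6 (0.600).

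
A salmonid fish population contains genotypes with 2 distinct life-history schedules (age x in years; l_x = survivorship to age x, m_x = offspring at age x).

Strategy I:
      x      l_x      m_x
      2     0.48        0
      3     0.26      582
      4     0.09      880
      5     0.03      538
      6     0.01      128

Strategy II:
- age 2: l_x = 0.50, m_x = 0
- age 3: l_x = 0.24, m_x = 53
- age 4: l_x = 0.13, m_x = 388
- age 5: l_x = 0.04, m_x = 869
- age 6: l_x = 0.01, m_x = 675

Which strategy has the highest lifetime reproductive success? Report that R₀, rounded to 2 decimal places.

Strategy I: R₀ = 0.48×0 + 0.26×582 + 0.09×880 + 0.03×538 + 0.01×128 = 247.9400
Strategy II: R₀ = 0.50×0 + 0.24×53 + 0.13×388 + 0.04×869 + 0.01×675 = 104.6700
Highest R₀: strategy I with 247.9400.

247.94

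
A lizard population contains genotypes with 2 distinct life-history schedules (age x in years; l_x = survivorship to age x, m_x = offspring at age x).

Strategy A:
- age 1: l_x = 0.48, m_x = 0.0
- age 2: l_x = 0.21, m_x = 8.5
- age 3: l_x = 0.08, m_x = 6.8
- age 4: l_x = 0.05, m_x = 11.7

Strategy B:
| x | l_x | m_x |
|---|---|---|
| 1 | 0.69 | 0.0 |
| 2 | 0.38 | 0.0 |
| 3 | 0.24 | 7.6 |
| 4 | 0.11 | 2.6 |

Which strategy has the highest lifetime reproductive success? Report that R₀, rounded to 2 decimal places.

Strategy A: R₀ = 0.48×0.0 + 0.21×8.5 + 0.08×6.8 + 0.05×11.7 = 2.9140
Strategy B: R₀ = 0.69×0.0 + 0.38×0.0 + 0.24×7.6 + 0.11×2.6 = 2.1100
Highest R₀: strategy A with 2.9140.

2.91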